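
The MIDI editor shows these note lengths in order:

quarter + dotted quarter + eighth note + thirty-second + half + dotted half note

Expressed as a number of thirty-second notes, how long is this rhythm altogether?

Express everything in thirty-second notes: quarter = 8; dotted quarter = 12; eighth note = 4; thirty-second = 1; half = 16; dotted half note = 24.
Total: 8 + 12 + 4 + 1 + 16 + 24 = 65 thirty-second notes.

65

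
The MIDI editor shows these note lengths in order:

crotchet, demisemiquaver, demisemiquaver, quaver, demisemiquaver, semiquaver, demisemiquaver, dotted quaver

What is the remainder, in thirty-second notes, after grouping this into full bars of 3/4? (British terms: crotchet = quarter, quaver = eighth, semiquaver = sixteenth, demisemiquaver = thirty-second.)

0

One bar of 3/4 = 24 thirty-second notes.
Convert each value to thirty-second notes: crotchet = 8; demisemiquaver = 1; demisemiquaver = 1; quaver = 4; demisemiquaver = 1; semiquaver = 2; demisemiquaver = 1; dotted quaver = 6.
Altogether 8 + 1 + 1 + 4 + 1 + 2 + 1 + 6 = 24.
24 ÷ 24 = 1 complete bar with 0 thirty-second notes remaining.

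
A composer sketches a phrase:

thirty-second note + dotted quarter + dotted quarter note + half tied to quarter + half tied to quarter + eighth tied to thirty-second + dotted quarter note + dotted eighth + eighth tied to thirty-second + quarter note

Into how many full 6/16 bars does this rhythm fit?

One bar of 6/16 = 12 thirty-second notes.
Each duration in thirty-second notes: thirty-second note = 1; dotted quarter = 12; dotted quarter note = 12; half tied to quarter (half + quarter) = 24; half tied to quarter (half + quarter) = 24; eighth tied to thirty-second (eighth + thirty-second) = 5; dotted quarter note = 12; dotted eighth = 6; eighth tied to thirty-second (eighth + thirty-second) = 5; quarter note = 8.
Sum: 1 + 12 + 12 + 24 + 24 + 5 + 12 + 6 + 5 + 8 = 109.
109 ÷ 12 = 9 complete bars with 1 left over.

9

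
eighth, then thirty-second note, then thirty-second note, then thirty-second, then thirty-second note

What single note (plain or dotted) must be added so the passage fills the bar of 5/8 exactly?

The bar of 5/8 = 20 thirty-second notes.
Express everything in thirty-second notes: eighth = 4; thirty-second note = 1; thirty-second note = 1; thirty-second = 1; thirty-second note = 1.
Total: 4 + 1 + 1 + 1 + 1 = 8.
Remaining: 20 − 8 = 12 thirty-second notes, which is a dotted quarter note.

dotted quarter note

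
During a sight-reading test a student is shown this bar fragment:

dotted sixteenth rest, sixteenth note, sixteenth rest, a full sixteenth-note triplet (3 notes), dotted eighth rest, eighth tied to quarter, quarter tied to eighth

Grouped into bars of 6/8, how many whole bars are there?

One bar of 6/8 = 24 thirty-second notes.
Convert each value to thirty-second notes: dotted sixteenth rest = 3; sixteenth note = 2; sixteenth rest = 2; a full sixteenth-note triplet (3 notes) (three triplet sixteenths span one eighth) = 4; dotted eighth rest = 6; eighth tied to quarter (eighth + quarter) = 12; quarter tied to eighth (quarter + eighth) = 12.
Total: 3 + 2 + 2 + 4 + 6 + 12 + 12 = 41.
41 ÷ 24 = 1 complete bar with 17 left over.

1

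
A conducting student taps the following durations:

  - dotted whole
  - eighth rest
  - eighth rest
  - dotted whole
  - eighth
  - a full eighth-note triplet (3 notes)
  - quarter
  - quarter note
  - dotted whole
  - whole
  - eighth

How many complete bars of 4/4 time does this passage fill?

6

One bar of 4/4 = 8 eighth notes.
Each duration in eighth notes: dotted whole = 12; eighth rest = 1; eighth rest = 1; dotted whole = 12; eighth = 1; a full eighth-note triplet (3 notes) (three triplet eighths span one quarter) = 2; quarter = 2; quarter note = 2; dotted whole = 12; whole = 8; eighth = 1.
Altogether 12 + 1 + 1 + 12 + 1 + 2 + 2 + 2 + 12 + 8 + 1 = 54.
54 ÷ 8 = 6 complete bars with 6 left over.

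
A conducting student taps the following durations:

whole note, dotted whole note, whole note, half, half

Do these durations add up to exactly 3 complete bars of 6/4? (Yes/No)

Yes

One bar of 6/4 = 3 half notes, so 3 bars = 9.
In half notes: whole note = 2; dotted whole note = 3; whole note = 2; half = 1; half = 1.
Total: 2 + 3 + 2 + 1 + 1 = 9.
9 equals 9, so the answer is Yes.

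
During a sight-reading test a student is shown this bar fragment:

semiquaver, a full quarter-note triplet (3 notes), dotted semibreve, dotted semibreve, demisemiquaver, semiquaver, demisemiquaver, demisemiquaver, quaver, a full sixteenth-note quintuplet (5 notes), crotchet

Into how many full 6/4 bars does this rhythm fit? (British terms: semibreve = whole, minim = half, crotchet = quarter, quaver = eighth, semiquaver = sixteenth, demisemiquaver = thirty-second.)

2

One bar of 6/4 = 48 thirty-second notes.
Working in thirty-second notes: semiquaver = 2; a full quarter-note triplet (3 notes) (three triplet quarters span one half) = 16; dotted semibreve = 48; dotted semibreve = 48; demisemiquaver = 1; semiquaver = 2; demisemiquaver = 1; demisemiquaver = 1; quaver = 4; a full sixteenth-note quintuplet (5 notes) (five quintuplet sixteenths span one quarter) = 8; crotchet = 8.
Altogether 2 + 16 + 48 + 48 + 1 + 2 + 1 + 1 + 4 + 8 + 8 = 139.
139 ÷ 48 = 2 complete bars with 43 left over.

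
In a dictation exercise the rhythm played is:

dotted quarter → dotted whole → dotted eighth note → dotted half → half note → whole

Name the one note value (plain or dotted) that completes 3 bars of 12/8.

3 bars of 12/8 = 72 sixteenth notes.
Express everything in sixteenth notes: dotted quarter = 6; dotted whole = 24; dotted eighth note = 3; dotted half = 12; half note = 8; whole = 16.
Altogether 6 + 24 + 3 + 12 + 8 + 16 = 69.
Remaining: 72 − 69 = 3 sixteenth notes, which is a dotted eighth note.

dotted eighth note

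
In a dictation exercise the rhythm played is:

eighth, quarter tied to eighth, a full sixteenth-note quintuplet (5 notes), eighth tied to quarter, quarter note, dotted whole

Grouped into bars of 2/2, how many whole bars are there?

One bar of 2/2 = 8 eighth notes.
In eighth notes: eighth = 1; quarter tied to eighth (quarter + eighth) = 3; a full sixteenth-note quintuplet (5 notes) (five quintuplet sixteenths span one quarter) = 2; eighth tied to quarter (eighth + quarter) = 3; quarter note = 2; dotted whole = 12.
Altogether 1 + 3 + 2 + 3 + 2 + 12 = 23.
23 ÷ 8 = 2 complete bars with 7 left over.

2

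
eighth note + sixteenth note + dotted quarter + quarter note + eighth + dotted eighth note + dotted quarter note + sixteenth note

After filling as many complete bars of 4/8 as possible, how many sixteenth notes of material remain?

1

One bar of 4/8 = 8 sixteenth notes.
Express everything in sixteenth notes: eighth note = 2; sixteenth note = 1; dotted quarter = 6; quarter note = 4; eighth = 2; dotted eighth note = 3; dotted quarter note = 6; sixteenth note = 1.
Sum: 2 + 1 + 6 + 4 + 2 + 3 + 6 + 1 = 25.
25 ÷ 8 = 3 complete bars with 1 sixteenth note remaining.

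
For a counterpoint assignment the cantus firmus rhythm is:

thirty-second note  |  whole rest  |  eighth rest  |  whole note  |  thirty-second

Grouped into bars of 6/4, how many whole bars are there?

One bar of 6/4 = 48 thirty-second notes.
In thirty-second notes: thirty-second note = 1; whole rest = 32; eighth rest = 4; whole note = 32; thirty-second = 1.
Sum: 1 + 32 + 4 + 32 + 1 = 70.
70 ÷ 48 = 1 complete bar with 22 left over.

1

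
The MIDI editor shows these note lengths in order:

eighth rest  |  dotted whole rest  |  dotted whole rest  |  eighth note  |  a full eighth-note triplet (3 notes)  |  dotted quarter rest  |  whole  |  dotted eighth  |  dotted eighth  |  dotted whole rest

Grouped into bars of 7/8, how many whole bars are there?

7

One bar of 7/8 = 14 sixteenth notes.
Express everything in sixteenth notes: eighth rest = 2; dotted whole rest = 24; dotted whole rest = 24; eighth note = 2; a full eighth-note triplet (3 notes) (three triplet eighths span one quarter) = 4; dotted quarter rest = 6; whole = 16; dotted eighth = 3; dotted eighth = 3; dotted whole rest = 24.
Altogether 2 + 24 + 24 + 2 + 4 + 6 + 16 + 3 + 3 + 24 = 108.
108 ÷ 14 = 7 complete bars with 10 left over.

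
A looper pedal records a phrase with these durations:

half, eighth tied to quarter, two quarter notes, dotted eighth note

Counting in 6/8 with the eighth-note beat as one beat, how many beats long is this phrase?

One eighth-note beat = 2 sixteenth notes.
Each duration in sixteenth notes: half = 8; eighth tied to quarter (eighth + quarter) = 6; quarter note = 4; quarter note = 4; dotted eighth note = 3.
Total: 8 + 6 + 4 + 4 + 3 = 25.
25 ÷ 2 = 12.5 beats.

12.5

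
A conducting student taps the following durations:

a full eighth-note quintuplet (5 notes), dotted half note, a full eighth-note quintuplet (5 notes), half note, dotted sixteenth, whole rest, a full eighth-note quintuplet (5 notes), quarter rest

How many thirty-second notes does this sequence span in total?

In thirty-second notes: a full eighth-note quintuplet (5 notes) (five quintuplet eighths span one half) = 16; dotted half note = 24; a full eighth-note quintuplet (5 notes) (five quintuplet eighths span one half) = 16; half note = 16; dotted sixteenth = 3; whole rest = 32; a full eighth-note quintuplet (5 notes) (five quintuplet eighths span one half) = 16; quarter rest = 8.
Total: 16 + 24 + 16 + 16 + 3 + 32 + 16 + 8 = 131 thirty-second notes.

131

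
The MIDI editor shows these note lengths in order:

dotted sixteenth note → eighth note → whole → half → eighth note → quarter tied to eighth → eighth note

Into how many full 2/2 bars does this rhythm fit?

One bar of 2/2 = 32 thirty-second notes.
Convert each value to thirty-second notes: dotted sixteenth note = 3; eighth note = 4; whole = 32; half = 16; eighth note = 4; quarter tied to eighth (quarter + eighth) = 12; eighth note = 4.
Total: 3 + 4 + 32 + 16 + 4 + 12 + 4 = 75.
75 ÷ 32 = 2 complete bars with 11 left over.

2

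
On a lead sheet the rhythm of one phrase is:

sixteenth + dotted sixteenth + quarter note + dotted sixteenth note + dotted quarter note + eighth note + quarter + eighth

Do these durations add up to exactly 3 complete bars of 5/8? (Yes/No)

One bar of 5/8 = 20 thirty-second notes, so 3 bars = 60.
In thirty-second notes: sixteenth = 2; dotted sixteenth = 3; quarter note = 8; dotted sixteenth note = 3; dotted quarter note = 12; eighth note = 4; quarter = 8; eighth = 4.
Total: 2 + 3 + 8 + 3 + 12 + 4 + 8 + 4 = 44.
44 falls short of 60, so the answer is No.

No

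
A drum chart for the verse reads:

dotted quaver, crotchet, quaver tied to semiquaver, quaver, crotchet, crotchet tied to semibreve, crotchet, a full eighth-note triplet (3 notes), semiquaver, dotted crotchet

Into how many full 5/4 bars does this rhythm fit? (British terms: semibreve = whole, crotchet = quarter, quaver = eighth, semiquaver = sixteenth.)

One bar of 5/4 = 20 sixteenth notes.
Convert each value to sixteenth notes: dotted quaver = 3; crotchet = 4; quaver tied to semiquaver (quaver + semiquaver) = 3; quaver = 2; crotchet = 4; crotchet tied to semibreve (crotchet + semibreve) = 20; crotchet = 4; a full eighth-note triplet (3 notes) (three triplet eighths span one quarter) = 4; semiquaver = 1; dotted crotchet = 6.
Total: 3 + 4 + 3 + 2 + 4 + 20 + 4 + 4 + 1 + 6 = 51.
51 ÷ 20 = 2 complete bars with 11 left over.

2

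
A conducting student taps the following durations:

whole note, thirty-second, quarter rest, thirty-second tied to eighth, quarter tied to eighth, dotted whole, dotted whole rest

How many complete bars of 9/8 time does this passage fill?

4

One bar of 9/8 = 36 thirty-second notes.
Each duration in thirty-second notes: whole note = 32; thirty-second = 1; quarter rest = 8; thirty-second tied to eighth (thirty-second + eighth) = 5; quarter tied to eighth (quarter + eighth) = 12; dotted whole = 48; dotted whole rest = 48.
Total: 32 + 1 + 8 + 5 + 12 + 48 + 48 = 154.
154 ÷ 36 = 4 complete bars with 10 left over.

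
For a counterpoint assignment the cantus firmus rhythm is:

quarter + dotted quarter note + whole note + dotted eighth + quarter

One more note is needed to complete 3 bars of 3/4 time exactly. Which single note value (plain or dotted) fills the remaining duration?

3 bars of 3/4 = 36 sixteenth notes.
In sixteenth notes: quarter = 4; dotted quarter note = 6; whole note = 16; dotted eighth = 3; quarter = 4.
Altogether 4 + 6 + 16 + 3 + 4 = 33.
Remaining: 36 − 33 = 3 sixteenth notes, which is a dotted eighth note.

dotted eighth note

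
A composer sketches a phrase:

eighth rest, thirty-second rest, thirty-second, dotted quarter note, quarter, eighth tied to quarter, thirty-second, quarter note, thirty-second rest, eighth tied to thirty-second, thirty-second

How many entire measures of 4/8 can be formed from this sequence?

One bar of 4/8 = 16 thirty-second notes.
In thirty-second notes: eighth rest = 4; thirty-second rest = 1; thirty-second = 1; dotted quarter note = 12; quarter = 8; eighth tied to quarter (eighth + quarter) = 12; thirty-second = 1; quarter note = 8; thirty-second rest = 1; eighth tied to thirty-second (eighth + thirty-second) = 5; thirty-second = 1.
Adding: 4 + 1 + 1 + 12 + 8 + 12 + 1 + 8 + 1 + 5 + 1 = 54.
54 ÷ 16 = 3 complete bars with 6 left over.

3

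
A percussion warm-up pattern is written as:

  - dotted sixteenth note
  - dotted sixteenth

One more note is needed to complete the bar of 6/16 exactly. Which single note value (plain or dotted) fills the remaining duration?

dotted eighth note

The bar of 6/16 = 12 thirty-second notes.
Each duration in thirty-second notes: dotted sixteenth note = 3; dotted sixteenth = 3.
Altogether 3 + 3 = 6.
Remaining: 12 − 6 = 6 thirty-second notes, which is a dotted eighth note.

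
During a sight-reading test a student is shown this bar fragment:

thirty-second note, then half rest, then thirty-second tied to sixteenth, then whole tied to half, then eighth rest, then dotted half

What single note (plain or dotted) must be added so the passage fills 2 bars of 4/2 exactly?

whole note

2 bars of 4/2 = 128 thirty-second notes.
Convert each value to thirty-second notes: thirty-second note = 1; half rest = 16; thirty-second tied to sixteenth (thirty-second + sixteenth) = 3; whole tied to half (whole + half) = 48; eighth rest = 4; dotted half = 24.
Altogether 1 + 16 + 3 + 48 + 4 + 24 = 96.
Remaining: 128 − 96 = 32 thirty-second notes, which is a whole note.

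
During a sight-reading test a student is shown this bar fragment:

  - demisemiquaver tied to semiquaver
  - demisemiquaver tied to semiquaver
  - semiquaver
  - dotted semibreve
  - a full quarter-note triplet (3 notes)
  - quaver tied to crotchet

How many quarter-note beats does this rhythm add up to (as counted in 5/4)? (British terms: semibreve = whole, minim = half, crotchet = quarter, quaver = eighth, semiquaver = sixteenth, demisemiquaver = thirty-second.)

One quarter-note beat = 8 thirty-second notes.
Express everything in thirty-second notes: demisemiquaver tied to semiquaver (demisemiquaver + semiquaver) = 3; demisemiquaver tied to semiquaver (demisemiquaver + semiquaver) = 3; semiquaver = 2; dotted semibreve = 48; a full quarter-note triplet (3 notes) (three triplet quarters span one half) = 16; quaver tied to crotchet (quaver + crotchet) = 12.
Adding: 3 + 3 + 2 + 48 + 16 + 12 = 84.
84 ÷ 8 = 10.5 beats.

10.5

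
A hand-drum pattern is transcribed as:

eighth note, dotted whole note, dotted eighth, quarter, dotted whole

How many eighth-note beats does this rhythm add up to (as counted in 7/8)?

One eighth-note beat = 2 sixteenth notes.
In sixteenth notes: eighth note = 2; dotted whole note = 24; dotted eighth = 3; quarter = 4; dotted whole = 24.
Adding: 2 + 24 + 3 + 4 + 24 = 57.
57 ÷ 2 = 28.5 beats.

28.5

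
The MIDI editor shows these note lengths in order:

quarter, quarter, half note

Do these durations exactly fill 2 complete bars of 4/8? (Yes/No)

Yes

One bar of 4/8 = 2 quarter notes, so 2 bars = 4.
Each duration in quarter notes: quarter = 1; quarter = 1; half note = 2.
Adding: 1 + 1 + 2 = 4.
4 equals 4, so the answer is Yes.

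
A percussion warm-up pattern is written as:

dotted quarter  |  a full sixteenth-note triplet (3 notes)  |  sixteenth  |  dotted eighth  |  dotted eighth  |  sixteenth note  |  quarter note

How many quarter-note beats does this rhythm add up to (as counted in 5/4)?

5

One quarter-note beat = 4 sixteenth notes.
Working in sixteenth notes: dotted quarter = 6; a full sixteenth-note triplet (3 notes) (three triplet sixteenths span one eighth) = 2; sixteenth = 1; dotted eighth = 3; dotted eighth = 3; sixteenth note = 1; quarter note = 4.
Adding: 6 + 2 + 1 + 3 + 3 + 1 + 4 = 20.
20 ÷ 4 = 5 beats.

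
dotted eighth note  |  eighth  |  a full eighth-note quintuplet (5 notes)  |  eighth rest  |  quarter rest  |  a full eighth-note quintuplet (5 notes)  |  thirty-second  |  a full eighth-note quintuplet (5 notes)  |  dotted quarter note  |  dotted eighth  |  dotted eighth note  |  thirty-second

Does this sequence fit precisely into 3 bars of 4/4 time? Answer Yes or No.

Yes

One bar of 4/4 = 32 thirty-second notes, so 3 bars = 96.
In thirty-second notes: dotted eighth note = 6; eighth = 4; a full eighth-note quintuplet (5 notes) (five quintuplet eighths span one half) = 16; eighth rest = 4; quarter rest = 8; a full eighth-note quintuplet (5 notes) (five quintuplet eighths span one half) = 16; thirty-second = 1; a full eighth-note quintuplet (5 notes) (five quintuplet eighths span one half) = 16; dotted quarter note = 12; dotted eighth = 6; dotted eighth note = 6; thirty-second = 1.
Adding: 6 + 4 + 16 + 4 + 8 + 16 + 1 + 16 + 12 + 6 + 6 + 1 = 96.
96 equals 96, so the answer is Yes.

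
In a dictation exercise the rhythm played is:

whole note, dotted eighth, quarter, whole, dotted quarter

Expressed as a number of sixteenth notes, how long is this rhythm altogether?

In sixteenth notes: whole note = 16; dotted eighth = 3; quarter = 4; whole = 16; dotted quarter = 6.
Altogether 16 + 3 + 4 + 16 + 6 = 45 sixteenth notes.

45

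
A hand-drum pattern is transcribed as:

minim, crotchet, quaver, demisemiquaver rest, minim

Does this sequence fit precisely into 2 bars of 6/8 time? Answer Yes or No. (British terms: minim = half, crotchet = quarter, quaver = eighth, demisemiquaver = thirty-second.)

One bar of 6/8 = 24 thirty-second notes, so 2 bars = 48.
Convert each value to thirty-second notes: minim = 16; crotchet = 8; quaver = 4; demisemiquaver rest = 1; minim = 16.
Sum: 16 + 8 + 4 + 1 + 16 = 45.
45 falls short of 48, so the answer is No.

No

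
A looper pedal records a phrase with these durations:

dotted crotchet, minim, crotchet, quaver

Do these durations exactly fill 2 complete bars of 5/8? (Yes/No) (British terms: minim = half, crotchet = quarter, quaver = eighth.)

Yes

One bar of 5/8 = 5 eighth notes, so 2 bars = 10.
Convert each value to eighth notes: dotted crotchet = 3; minim = 4; crotchet = 2; quaver = 1.
Sum: 3 + 4 + 2 + 1 = 10.
10 equals 10, so the answer is Yes.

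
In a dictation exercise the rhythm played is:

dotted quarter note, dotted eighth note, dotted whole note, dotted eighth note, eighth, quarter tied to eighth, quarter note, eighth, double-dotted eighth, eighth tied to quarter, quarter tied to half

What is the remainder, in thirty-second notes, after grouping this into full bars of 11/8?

11

One bar of 11/8 = 44 thirty-second notes.
Convert each value to thirty-second notes: dotted quarter note = 12; dotted eighth note = 6; dotted whole note = 48; dotted eighth note = 6; eighth = 4; quarter tied to eighth (quarter + eighth) = 12; quarter note = 8; eighth = 4; double-dotted eighth = 7; eighth tied to quarter (eighth + quarter) = 12; quarter tied to half (quarter + half) = 24.
Adding: 12 + 6 + 48 + 6 + 4 + 12 + 8 + 4 + 7 + 12 + 24 = 143.
143 ÷ 44 = 3 complete bars with 11 thirty-second notes remaining.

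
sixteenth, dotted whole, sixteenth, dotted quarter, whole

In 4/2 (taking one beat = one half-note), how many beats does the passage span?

One half-note beat = 8 sixteenth notes.
In sixteenth notes: sixteenth = 1; dotted whole = 24; sixteenth = 1; dotted quarter = 6; whole = 16.
Sum: 1 + 24 + 1 + 6 + 16 = 48.
48 ÷ 8 = 6 beats.

6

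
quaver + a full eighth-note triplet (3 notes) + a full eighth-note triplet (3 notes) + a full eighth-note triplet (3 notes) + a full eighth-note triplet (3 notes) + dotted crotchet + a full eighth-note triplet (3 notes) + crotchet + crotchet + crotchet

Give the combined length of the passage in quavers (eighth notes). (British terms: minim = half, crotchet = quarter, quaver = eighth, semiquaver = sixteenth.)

Convert each value to eighth notes: quaver = 1; a full eighth-note triplet (3 notes) (three triplet eighths span one quarter) = 2; a full eighth-note triplet (3 notes) (three triplet eighths span one quarter) = 2; a full eighth-note triplet (3 notes) (three triplet eighths span one quarter) = 2; a full eighth-note triplet (3 notes) (three triplet eighths span one quarter) = 2; dotted crotchet = 3; a full eighth-note triplet (3 notes) (three triplet eighths span one quarter) = 2; crotchet = 2; crotchet = 2; crotchet = 2.
Adding: 1 + 2 + 2 + 2 + 2 + 3 + 2 + 2 + 2 + 2 = 20 eighth notes.

20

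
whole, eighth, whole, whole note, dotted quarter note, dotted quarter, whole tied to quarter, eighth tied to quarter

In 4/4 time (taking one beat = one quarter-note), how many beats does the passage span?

22

One quarter-note beat = 2 eighth notes.
Working in eighth notes: whole = 8; eighth = 1; whole = 8; whole note = 8; dotted quarter note = 3; dotted quarter = 3; whole tied to quarter (whole + quarter) = 10; eighth tied to quarter (eighth + quarter) = 3.
Total: 8 + 1 + 8 + 8 + 3 + 3 + 10 + 3 = 44.
44 ÷ 2 = 22 beats.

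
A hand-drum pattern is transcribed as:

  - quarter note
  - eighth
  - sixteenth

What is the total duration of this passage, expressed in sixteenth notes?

Convert each value to sixteenth notes: quarter note = 4; eighth = 2; sixteenth = 1.
Sum: 4 + 2 + 1 = 7 sixteenth notes.

7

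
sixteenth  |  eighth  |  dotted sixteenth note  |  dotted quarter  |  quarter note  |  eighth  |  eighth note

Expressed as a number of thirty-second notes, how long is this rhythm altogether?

37

Working in thirty-second notes: sixteenth = 2; eighth = 4; dotted sixteenth note = 3; dotted quarter = 12; quarter note = 8; eighth = 4; eighth note = 4.
Total: 2 + 4 + 3 + 12 + 8 + 4 + 4 = 37 thirty-second notes.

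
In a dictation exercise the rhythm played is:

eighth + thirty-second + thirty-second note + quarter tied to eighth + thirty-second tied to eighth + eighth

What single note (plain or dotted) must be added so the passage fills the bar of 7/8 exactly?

The bar of 7/8 = 28 thirty-second notes.
In thirty-second notes: eighth = 4; thirty-second = 1; thirty-second note = 1; quarter tied to eighth (quarter + eighth) = 12; thirty-second tied to eighth (thirty-second + eighth) = 5; eighth = 4.
Sum: 4 + 1 + 1 + 12 + 5 + 4 = 27.
Remaining: 28 − 27 = 1 thirty-second note, which is a thirty-second note.

thirty-second note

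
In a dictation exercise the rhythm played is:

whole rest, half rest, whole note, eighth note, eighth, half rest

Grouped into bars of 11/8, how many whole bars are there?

2

One bar of 11/8 = 11 eighth notes.
Convert each value to eighth notes: whole rest = 8; half rest = 4; whole note = 8; eighth note = 1; eighth = 1; half rest = 4.
Total: 8 + 4 + 8 + 1 + 1 + 4 = 26.
26 ÷ 11 = 2 complete bars with 4 left over.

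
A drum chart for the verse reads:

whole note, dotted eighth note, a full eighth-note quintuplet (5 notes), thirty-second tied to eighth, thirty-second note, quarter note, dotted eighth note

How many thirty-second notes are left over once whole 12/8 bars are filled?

One bar of 12/8 = 48 thirty-second notes.
Working in thirty-second notes: whole note = 32; dotted eighth note = 6; a full eighth-note quintuplet (5 notes) (five quintuplet eighths span one half) = 16; thirty-second tied to eighth (thirty-second + eighth) = 5; thirty-second note = 1; quarter note = 8; dotted eighth note = 6.
Adding: 32 + 6 + 16 + 5 + 1 + 8 + 6 = 74.
74 ÷ 48 = 1 complete bar with 26 thirty-second notes remaining.

26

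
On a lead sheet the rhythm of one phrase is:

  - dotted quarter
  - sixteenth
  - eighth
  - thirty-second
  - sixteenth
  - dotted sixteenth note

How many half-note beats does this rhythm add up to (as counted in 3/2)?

1.5

One half-note beat = 16 thirty-second notes.
Working in thirty-second notes: dotted quarter = 12; sixteenth = 2; eighth = 4; thirty-second = 1; sixteenth = 2; dotted sixteenth note = 3.
Adding: 12 + 2 + 4 + 1 + 2 + 3 = 24.
24 ÷ 16 = 1.5 beats.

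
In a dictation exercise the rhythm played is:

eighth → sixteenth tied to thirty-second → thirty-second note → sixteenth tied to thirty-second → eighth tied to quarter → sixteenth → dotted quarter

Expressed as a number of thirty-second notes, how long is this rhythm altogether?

37

In thirty-second notes: eighth = 4; sixteenth tied to thirty-second (sixteenth + thirty-second) = 3; thirty-second note = 1; sixteenth tied to thirty-second (sixteenth + thirty-second) = 3; eighth tied to quarter (eighth + quarter) = 12; sixteenth = 2; dotted quarter = 12.
Total: 4 + 3 + 1 + 3 + 12 + 2 + 12 = 37 thirty-second notes.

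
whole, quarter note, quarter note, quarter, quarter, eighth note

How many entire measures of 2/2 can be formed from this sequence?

2

One bar of 2/2 = 8 eighth notes.
Each duration in eighth notes: whole = 8; quarter note = 2; quarter note = 2; quarter = 2; quarter = 2; eighth note = 1.
Adding: 8 + 2 + 2 + 2 + 2 + 1 = 17.
17 ÷ 8 = 2 complete bars with 1 left over.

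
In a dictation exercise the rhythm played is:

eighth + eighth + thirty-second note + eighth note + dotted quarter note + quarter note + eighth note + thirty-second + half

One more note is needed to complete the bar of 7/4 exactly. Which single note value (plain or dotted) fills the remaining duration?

The bar of 7/4 = 56 thirty-second notes.
Working in thirty-second notes: eighth = 4; eighth = 4; thirty-second note = 1; eighth note = 4; dotted quarter note = 12; quarter note = 8; eighth note = 4; thirty-second = 1; half = 16.
Sum: 4 + 4 + 1 + 4 + 12 + 8 + 4 + 1 + 16 = 54.
Remaining: 56 − 54 = 2 thirty-second notes, which is a sixteenth note.

sixteenth note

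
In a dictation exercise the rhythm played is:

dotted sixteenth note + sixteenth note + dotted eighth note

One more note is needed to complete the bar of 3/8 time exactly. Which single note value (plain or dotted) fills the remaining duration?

The bar of 3/8 = 12 thirty-second notes.
Convert each value to thirty-second notes: dotted sixteenth note = 3; sixteenth note = 2; dotted eighth note = 6.
Altogether 3 + 2 + 6 = 11.
Remaining: 12 − 11 = 1 thirty-second note, which is a thirty-second note.

thirty-second note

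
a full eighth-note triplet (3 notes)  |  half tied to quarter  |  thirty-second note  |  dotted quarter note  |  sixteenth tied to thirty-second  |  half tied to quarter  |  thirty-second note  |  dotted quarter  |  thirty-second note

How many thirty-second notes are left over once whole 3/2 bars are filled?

38

One bar of 3/2 = 48 thirty-second notes.
In thirty-second notes: a full eighth-note triplet (3 notes) (three triplet eighths span one quarter) = 8; half tied to quarter (half + quarter) = 24; thirty-second note = 1; dotted quarter note = 12; sixteenth tied to thirty-second (sixteenth + thirty-second) = 3; half tied to quarter (half + quarter) = 24; thirty-second note = 1; dotted quarter = 12; thirty-second note = 1.
Sum: 8 + 24 + 1 + 12 + 3 + 24 + 1 + 12 + 1 = 86.
86 ÷ 48 = 1 complete bar with 38 thirty-second notes remaining.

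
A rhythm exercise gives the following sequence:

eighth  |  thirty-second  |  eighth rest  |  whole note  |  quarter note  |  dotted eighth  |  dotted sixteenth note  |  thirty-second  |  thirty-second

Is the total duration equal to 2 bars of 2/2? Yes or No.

No

One bar of 2/2 = 32 thirty-second notes, so 2 bars = 64.
Express everything in thirty-second notes: eighth = 4; thirty-second = 1; eighth rest = 4; whole note = 32; quarter note = 8; dotted eighth = 6; dotted sixteenth note = 3; thirty-second = 1; thirty-second = 1.
Adding: 4 + 1 + 4 + 32 + 8 + 6 + 3 + 1 + 1 = 60.
60 falls short of 64, so the answer is No.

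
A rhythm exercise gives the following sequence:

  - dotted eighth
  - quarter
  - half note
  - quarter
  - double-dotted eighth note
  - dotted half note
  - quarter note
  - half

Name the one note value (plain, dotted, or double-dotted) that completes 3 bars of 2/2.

dotted sixteenth note

3 bars of 2/2 = 96 thirty-second notes.
Express everything in thirty-second notes: dotted eighth = 6; quarter = 8; half note = 16; quarter = 8; double-dotted eighth note = 7; dotted half note = 24; quarter note = 8; half = 16.
Altogether 6 + 8 + 16 + 8 + 7 + 24 + 8 + 16 = 93.
Remaining: 96 − 93 = 3 thirty-second notes, which is a dotted sixteenth note.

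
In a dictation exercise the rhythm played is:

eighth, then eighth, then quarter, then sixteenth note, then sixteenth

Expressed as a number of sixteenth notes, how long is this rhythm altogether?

10

Each duration in sixteenth notes: eighth = 2; eighth = 2; quarter = 4; sixteenth note = 1; sixteenth = 1.
Sum: 2 + 2 + 4 + 1 + 1 = 10 sixteenth notes.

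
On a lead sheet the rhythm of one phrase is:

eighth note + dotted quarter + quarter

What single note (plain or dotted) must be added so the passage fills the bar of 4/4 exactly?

quarter note

The bar of 4/4 = 8 eighth notes.
Working in eighth notes: eighth note = 1; dotted quarter = 3; quarter = 2.
Sum: 1 + 3 + 2 = 6.
Remaining: 8 − 6 = 2 eighth notes, which is a quarter note.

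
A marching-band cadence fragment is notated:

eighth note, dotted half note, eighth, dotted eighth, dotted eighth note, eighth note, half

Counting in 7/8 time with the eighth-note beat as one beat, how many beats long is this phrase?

16

One eighth-note beat = 2 sixteenth notes.
Each duration in sixteenth notes: eighth note = 2; dotted half note = 12; eighth = 2; dotted eighth = 3; dotted eighth note = 3; eighth note = 2; half = 8.
Total: 2 + 12 + 2 + 3 + 3 + 2 + 8 = 32.
32 ÷ 2 = 16 beats.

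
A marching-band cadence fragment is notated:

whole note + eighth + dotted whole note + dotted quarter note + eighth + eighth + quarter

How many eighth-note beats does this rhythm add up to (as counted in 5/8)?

28

One eighth-note beat = 2 sixteenth notes.
Working in sixteenth notes: whole note = 16; eighth = 2; dotted whole note = 24; dotted quarter note = 6; eighth = 2; eighth = 2; quarter = 4.
Adding: 16 + 2 + 24 + 6 + 2 + 2 + 4 = 56.
56 ÷ 2 = 28 beats.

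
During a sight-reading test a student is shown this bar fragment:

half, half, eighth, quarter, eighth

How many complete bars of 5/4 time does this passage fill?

1

One bar of 5/4 = 10 eighth notes.
Express everything in eighth notes: half = 4; half = 4; eighth = 1; quarter = 2; eighth = 1.
Total: 4 + 4 + 1 + 2 + 1 = 12.
12 ÷ 10 = 1 complete bar with 2 left over.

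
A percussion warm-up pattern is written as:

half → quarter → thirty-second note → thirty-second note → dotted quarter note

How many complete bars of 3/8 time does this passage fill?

3

One bar of 3/8 = 12 thirty-second notes.
Each duration in thirty-second notes: half = 16; quarter = 8; thirty-second note = 1; thirty-second note = 1; dotted quarter note = 12.
Adding: 16 + 8 + 1 + 1 + 12 = 38.
38 ÷ 12 = 3 complete bars with 2 left over.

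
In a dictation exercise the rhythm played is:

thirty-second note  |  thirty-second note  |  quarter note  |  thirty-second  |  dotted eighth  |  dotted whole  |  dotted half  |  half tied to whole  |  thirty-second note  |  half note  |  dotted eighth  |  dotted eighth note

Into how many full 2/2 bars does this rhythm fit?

5

One bar of 2/2 = 32 thirty-second notes.
In thirty-second notes: thirty-second note = 1; thirty-second note = 1; quarter note = 8; thirty-second = 1; dotted eighth = 6; dotted whole = 48; dotted half = 24; half tied to whole (half + whole) = 48; thirty-second note = 1; half note = 16; dotted eighth = 6; dotted eighth note = 6.
Total: 1 + 1 + 8 + 1 + 6 + 48 + 24 + 48 + 1 + 16 + 6 + 6 = 166.
166 ÷ 32 = 5 complete bars with 6 left over.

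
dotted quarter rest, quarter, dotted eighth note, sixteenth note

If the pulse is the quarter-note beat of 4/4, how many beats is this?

3.5

One quarter-note beat = 4 sixteenth notes.
Each duration in sixteenth notes: dotted quarter rest = 6; quarter = 4; dotted eighth note = 3; sixteenth note = 1.
Altogether 6 + 4 + 3 + 1 = 14.
14 ÷ 4 = 3.5 beats.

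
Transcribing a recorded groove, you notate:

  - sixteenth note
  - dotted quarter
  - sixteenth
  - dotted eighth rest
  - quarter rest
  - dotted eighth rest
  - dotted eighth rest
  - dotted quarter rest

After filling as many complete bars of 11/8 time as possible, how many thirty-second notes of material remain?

One bar of 11/8 = 22 sixteenth notes.
Convert each value to sixteenth notes: sixteenth note = 1; dotted quarter = 6; sixteenth = 1; dotted eighth rest = 3; quarter rest = 4; dotted eighth rest = 3; dotted eighth rest = 3; dotted quarter rest = 6.
Total: 1 + 6 + 1 + 3 + 4 + 3 + 3 + 6 = 27.
27 ÷ 22 = 1 complete bar with 5 sixteenth notes remaining = 10 thirty-second notes.

10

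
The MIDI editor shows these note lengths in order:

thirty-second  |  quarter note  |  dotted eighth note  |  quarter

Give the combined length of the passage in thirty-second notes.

23

Convert each value to thirty-second notes: thirty-second = 1; quarter note = 8; dotted eighth note = 6; quarter = 8.
Altogether 1 + 8 + 6 + 8 = 23 thirty-second notes.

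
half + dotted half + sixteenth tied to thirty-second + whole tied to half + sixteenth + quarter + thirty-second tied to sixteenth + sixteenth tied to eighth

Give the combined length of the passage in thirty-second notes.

110

Working in thirty-second notes: half = 16; dotted half = 24; sixteenth tied to thirty-second (sixteenth + thirty-second) = 3; whole tied to half (whole + half) = 48; sixteenth = 2; quarter = 8; thirty-second tied to sixteenth (thirty-second + sixteenth) = 3; sixteenth tied to eighth (sixteenth + eighth) = 6.
Adding: 16 + 24 + 3 + 48 + 2 + 8 + 3 + 6 = 110 thirty-second notes.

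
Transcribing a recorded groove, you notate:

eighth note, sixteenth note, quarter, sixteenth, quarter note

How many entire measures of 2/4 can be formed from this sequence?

1

One bar of 2/4 = 8 sixteenth notes.
Working in sixteenth notes: eighth note = 2; sixteenth note = 1; quarter = 4; sixteenth = 1; quarter note = 4.
Total: 2 + 1 + 4 + 1 + 4 = 12.
12 ÷ 8 = 1 complete bar with 4 left over.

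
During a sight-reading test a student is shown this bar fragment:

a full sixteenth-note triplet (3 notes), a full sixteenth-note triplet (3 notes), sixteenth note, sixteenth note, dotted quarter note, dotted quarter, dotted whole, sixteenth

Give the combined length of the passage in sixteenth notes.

In sixteenth notes: a full sixteenth-note triplet (3 notes) (three triplet sixteenths span one eighth) = 2; a full sixteenth-note triplet (3 notes) (three triplet sixteenths span one eighth) = 2; sixteenth note = 1; sixteenth note = 1; dotted quarter note = 6; dotted quarter = 6; dotted whole = 24; sixteenth = 1.
Total: 2 + 2 + 1 + 1 + 6 + 6 + 24 + 1 = 43 sixteenth notes.

43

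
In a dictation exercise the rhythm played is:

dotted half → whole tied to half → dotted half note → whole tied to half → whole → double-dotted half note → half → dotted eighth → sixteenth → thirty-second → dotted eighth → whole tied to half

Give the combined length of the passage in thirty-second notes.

283

Express everything in thirty-second notes: dotted half = 24; whole tied to half (whole + half) = 48; dotted half note = 24; whole tied to half (whole + half) = 48; whole = 32; double-dotted half note = 28; half = 16; dotted eighth = 6; sixteenth = 2; thirty-second = 1; dotted eighth = 6; whole tied to half (whole + half) = 48.
Sum: 24 + 48 + 24 + 48 + 32 + 28 + 16 + 6 + 2 + 1 + 6 + 48 = 283 thirty-second notes.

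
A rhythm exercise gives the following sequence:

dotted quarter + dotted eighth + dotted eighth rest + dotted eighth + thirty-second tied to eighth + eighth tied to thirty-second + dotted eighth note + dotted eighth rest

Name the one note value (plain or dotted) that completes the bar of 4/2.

The bar of 4/2 = 64 thirty-second notes.
In thirty-second notes: dotted quarter = 12; dotted eighth = 6; dotted eighth rest = 6; dotted eighth = 6; thirty-second tied to eighth (thirty-second + eighth) = 5; eighth tied to thirty-second (eighth + thirty-second) = 5; dotted eighth note = 6; dotted eighth rest = 6.
Altogether 12 + 6 + 6 + 6 + 5 + 5 + 6 + 6 = 52.
Remaining: 64 − 52 = 12 thirty-second notes, which is a dotted quarter note.

dotted quarter note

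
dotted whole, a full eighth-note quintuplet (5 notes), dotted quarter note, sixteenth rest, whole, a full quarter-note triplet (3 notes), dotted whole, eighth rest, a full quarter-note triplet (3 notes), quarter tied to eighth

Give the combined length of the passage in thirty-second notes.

Express everything in thirty-second notes: dotted whole = 48; a full eighth-note quintuplet (5 notes) (five quintuplet eighths span one half) = 16; dotted quarter note = 12; sixteenth rest = 2; whole = 32; a full quarter-note triplet (3 notes) (three triplet quarters span one half) = 16; dotted whole = 48; eighth rest = 4; a full quarter-note triplet (3 notes) (three triplet quarters span one half) = 16; quarter tied to eighth (quarter + eighth) = 12.
Total: 48 + 16 + 12 + 2 + 32 + 16 + 48 + 4 + 16 + 12 = 206 thirty-second notes.

206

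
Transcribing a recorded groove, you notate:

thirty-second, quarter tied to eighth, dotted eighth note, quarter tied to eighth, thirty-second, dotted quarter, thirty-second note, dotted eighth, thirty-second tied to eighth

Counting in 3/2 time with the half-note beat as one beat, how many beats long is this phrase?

3.5

One half-note beat = 16 thirty-second notes.
Convert each value to thirty-second notes: thirty-second = 1; quarter tied to eighth (quarter + eighth) = 12; dotted eighth note = 6; quarter tied to eighth (quarter + eighth) = 12; thirty-second = 1; dotted quarter = 12; thirty-second note = 1; dotted eighth = 6; thirty-second tied to eighth (thirty-second + eighth) = 5.
Sum: 1 + 12 + 6 + 12 + 1 + 12 + 1 + 6 + 5 = 56.
56 ÷ 16 = 3.5 beats.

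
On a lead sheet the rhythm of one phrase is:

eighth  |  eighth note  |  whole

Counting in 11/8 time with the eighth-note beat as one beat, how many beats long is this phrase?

One eighth-note beat = 2 sixteenth notes.
Convert each value to sixteenth notes: eighth = 2; eighth note = 2; whole = 16.
Sum: 2 + 2 + 16 = 20.
20 ÷ 2 = 10 beats.

10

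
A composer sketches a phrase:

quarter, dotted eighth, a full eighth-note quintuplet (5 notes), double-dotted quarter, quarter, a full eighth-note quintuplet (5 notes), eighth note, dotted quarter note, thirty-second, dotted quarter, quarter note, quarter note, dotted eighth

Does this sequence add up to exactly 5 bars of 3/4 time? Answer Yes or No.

No

One bar of 3/4 = 24 thirty-second notes, so 5 bars = 120.
Express everything in thirty-second notes: quarter = 8; dotted eighth = 6; a full eighth-note quintuplet (5 notes) (five quintuplet eighths span one half) = 16; double-dotted quarter = 14; quarter = 8; a full eighth-note quintuplet (5 notes) (five quintuplet eighths span one half) = 16; eighth note = 4; dotted quarter note = 12; thirty-second = 1; dotted quarter = 12; quarter note = 8; quarter note = 8; dotted eighth = 6.
Altogether 8 + 6 + 16 + 14 + 8 + 16 + 4 + 12 + 1 + 12 + 8 + 8 + 6 = 119.
119 falls short of 120, so the answer is No.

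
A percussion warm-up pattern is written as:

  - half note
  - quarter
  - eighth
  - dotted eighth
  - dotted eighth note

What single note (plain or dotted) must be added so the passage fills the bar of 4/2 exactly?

The bar of 4/2 = 32 sixteenth notes.
Convert each value to sixteenth notes: half note = 8; quarter = 4; eighth = 2; dotted eighth = 3; dotted eighth note = 3.
Adding: 8 + 4 + 2 + 3 + 3 = 20.
Remaining: 32 − 20 = 12 sixteenth notes, which is a dotted half note.

dotted half note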